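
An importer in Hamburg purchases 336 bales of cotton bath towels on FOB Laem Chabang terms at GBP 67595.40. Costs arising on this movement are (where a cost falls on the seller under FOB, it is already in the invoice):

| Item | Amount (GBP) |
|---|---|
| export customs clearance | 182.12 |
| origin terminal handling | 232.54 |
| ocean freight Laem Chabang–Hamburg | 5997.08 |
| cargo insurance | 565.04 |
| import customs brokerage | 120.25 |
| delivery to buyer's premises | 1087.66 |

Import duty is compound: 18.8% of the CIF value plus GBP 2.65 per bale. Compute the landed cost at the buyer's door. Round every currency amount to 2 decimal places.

Total landed cost: GBP 90197.44

FOB: the seller bears costs until goods are on board at the origin port; the buyer bears freight, insurance and all costs thereafter.
Already in the invoice (seller's account under FOB): export clearance, origin terminal — exclude.
CIF value = FOB price + freight + insurance = 67595.40 + 5997.08 + 565.04 = 74157.52
Ad valorem component: 74157.52 × 18.8% = 13941.61
Specific component: 336 × 2.65 = 890.40
Import duty = 13941.61 + 890.40 = 14832.01
Buyer bears: freight 5997.08 + insurance 565.04 + brokerage 120.25 + delivery 1087.66 + duty 14832.01 = 22602.04
Landed cost = invoice 67595.40 + 22602.04 = 90197.44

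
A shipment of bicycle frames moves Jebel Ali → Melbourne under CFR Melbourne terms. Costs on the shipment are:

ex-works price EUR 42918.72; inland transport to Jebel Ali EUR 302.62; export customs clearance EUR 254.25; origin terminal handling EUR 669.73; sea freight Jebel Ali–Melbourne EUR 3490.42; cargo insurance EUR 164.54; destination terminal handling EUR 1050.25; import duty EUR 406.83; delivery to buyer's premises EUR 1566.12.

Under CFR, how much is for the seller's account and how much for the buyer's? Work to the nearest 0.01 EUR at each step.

CFR: the seller pays costs through ocean freight to the destination port, but not insurance.
Seller's account: goods 42918.72 + inland to port 302.62 + export clearance 254.25 + origin terminal 669.73 + freight 3490.42 = 47635.74
Buyer's account: insurance 164.54 + destination terminal 1050.25 + duty 406.83 + delivery 1566.12 = 3187.74

Seller: EUR 47635.74; buyer: EUR 3187.74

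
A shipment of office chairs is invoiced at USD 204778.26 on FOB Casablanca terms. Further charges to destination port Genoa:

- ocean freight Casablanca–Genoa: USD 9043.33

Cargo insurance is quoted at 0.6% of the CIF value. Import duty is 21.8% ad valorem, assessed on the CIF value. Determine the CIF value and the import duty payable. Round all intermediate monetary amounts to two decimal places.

CIF value: USD 215112.26; import duty: USD 46894.47

Let C be the CIF value. C = FOB price + freight + 0.6% × C
C − 0.6% × C = 204778.26 + 9043.33
0.994 × C = 213821.59
C = 213821.59 / 0.994 = 215112.26
Insurance premium = 0.6% × 215112.26 = 1290.67
Import duty = 215112.26 × 21.8% = 46894.47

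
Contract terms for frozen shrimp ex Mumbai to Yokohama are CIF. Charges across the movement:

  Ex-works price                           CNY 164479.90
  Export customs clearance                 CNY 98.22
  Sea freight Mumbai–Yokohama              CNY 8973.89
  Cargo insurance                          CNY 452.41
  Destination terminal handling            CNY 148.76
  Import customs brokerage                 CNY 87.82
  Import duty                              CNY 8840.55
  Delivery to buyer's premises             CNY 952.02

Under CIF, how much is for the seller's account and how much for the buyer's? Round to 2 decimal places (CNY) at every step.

Seller: CNY 174004.42; buyer: CNY 10029.15

CIF: the seller pays costs through ocean freight and marine insurance to the destination port.
Seller's account: goods 164479.90 + export clearance 98.22 + freight 8973.89 + insurance 452.41 = 174004.42
Buyer's account: destination terminal 148.76 + brokerage 87.82 + duty 8840.55 + delivery 952.02 = 10029.15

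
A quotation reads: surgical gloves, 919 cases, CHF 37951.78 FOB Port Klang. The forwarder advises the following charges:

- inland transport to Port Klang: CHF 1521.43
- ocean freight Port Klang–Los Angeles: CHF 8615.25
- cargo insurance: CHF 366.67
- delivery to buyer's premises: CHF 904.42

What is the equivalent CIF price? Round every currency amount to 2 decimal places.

CIF price: CHF 46933.70

Not relevant to the conversion: inland to port — on the seller under both FOB and CIF; already in the FOB price and stays in the CIF price. delivery — on the buyer under both terms; not part of either seller's price.
From FOB to CIF, the seller additionally bears: freight, insurance.
CIF price = 37951.78 + 8615.25 + 366.67 = 46933.70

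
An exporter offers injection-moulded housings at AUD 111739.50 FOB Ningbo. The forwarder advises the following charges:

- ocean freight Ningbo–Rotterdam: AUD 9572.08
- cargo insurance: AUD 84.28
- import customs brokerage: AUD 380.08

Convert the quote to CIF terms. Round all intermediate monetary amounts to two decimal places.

Not relevant to the conversion: brokerage — on the buyer under both terms; not part of either seller's price.
From FOB to CIF, the seller additionally bears: freight, insurance.
CIF price = 111739.50 + 9572.08 + 84.28 = 121395.86

CIF price: AUD 121395.86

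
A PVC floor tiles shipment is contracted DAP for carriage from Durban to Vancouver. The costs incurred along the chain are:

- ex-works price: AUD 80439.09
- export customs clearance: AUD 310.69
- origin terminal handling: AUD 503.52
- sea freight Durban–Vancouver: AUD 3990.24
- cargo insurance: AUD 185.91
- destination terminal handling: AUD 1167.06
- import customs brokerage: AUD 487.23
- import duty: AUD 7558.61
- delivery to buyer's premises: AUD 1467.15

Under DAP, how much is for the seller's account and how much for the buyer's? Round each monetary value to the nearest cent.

Seller: AUD 88063.66; buyer: AUD 8045.84

DAP: the seller bears all costs to the named destination except import duty and clearance.
Seller's account: goods 80439.09 + export clearance 310.69 + origin terminal 503.52 + freight 3990.24 + insurance 185.91 + destination terminal 1167.06 + delivery 1467.15 = 88063.66
Buyer's account: brokerage 487.23 + duty 7558.61 = 8045.84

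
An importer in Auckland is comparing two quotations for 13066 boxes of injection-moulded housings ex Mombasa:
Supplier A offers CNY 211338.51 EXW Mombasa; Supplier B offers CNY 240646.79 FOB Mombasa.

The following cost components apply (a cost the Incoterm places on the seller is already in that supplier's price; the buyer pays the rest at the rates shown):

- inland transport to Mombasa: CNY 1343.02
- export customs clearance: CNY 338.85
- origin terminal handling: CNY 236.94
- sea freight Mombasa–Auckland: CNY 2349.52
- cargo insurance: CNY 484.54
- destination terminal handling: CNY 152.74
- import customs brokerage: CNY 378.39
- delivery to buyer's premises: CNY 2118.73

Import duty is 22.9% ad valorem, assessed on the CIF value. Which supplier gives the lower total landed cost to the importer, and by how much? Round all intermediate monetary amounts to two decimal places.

Supplier A (EXW):
CIF value = EXW price + inland to port + export clearance + origin terminal + freight + insurance = 211338.51 + 1343.02 + 338.85 + 236.94 + 2349.52 + 484.54 = 216091.38
Import duty = 216091.38 × 22.9% = 49484.93
Buyer bears (A): 1343.02 + 338.85 + 236.94 + 2349.52 + 484.54 + 152.74 + 378.39 + 2118.73 = 7402.73
Landed cost (A) = invoice 211338.51 + 7402.73 + duty 49484.93 = 268226.17
Supplier B (FOB):
CIF value = FOB price + freight + insurance = 240646.79 + 2349.52 + 484.54 = 243480.85
Import duty = 243480.85 × 22.9% = 55757.11
Buyer bears (B): 2349.52 + 484.54 + 152.74 + 378.39 + 2118.73 = 5483.92
Landed cost (B) = invoice 240646.79 + 5483.92 + duty 55757.11 = 301887.82
Difference = |268226.17 − 301887.82| = 33661.65

Supplier A is cheaper by CNY 33661.65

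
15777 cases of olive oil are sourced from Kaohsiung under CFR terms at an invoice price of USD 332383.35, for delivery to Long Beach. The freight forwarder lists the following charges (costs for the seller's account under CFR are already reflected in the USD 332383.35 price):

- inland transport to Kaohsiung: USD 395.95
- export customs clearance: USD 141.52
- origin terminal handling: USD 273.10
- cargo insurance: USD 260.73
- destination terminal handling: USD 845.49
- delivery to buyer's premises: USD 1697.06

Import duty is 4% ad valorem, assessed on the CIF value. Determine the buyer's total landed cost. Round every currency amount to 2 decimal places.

Total landed cost: USD 348492.39

CFR: the seller pays costs through ocean freight to the destination port, but not insurance.
Already in the invoice (seller's account under CFR): inland to port, export clearance, origin terminal — exclude.
CIF value = CFR price + insurance = 332383.35 + 260.73 = 332644.08
Import duty = 332644.08 × 4% = 13305.76
Buyer bears: insurance 260.73 + destination terminal 845.49 + delivery 1697.06 + duty 13305.76 = 16109.04
Landed cost = invoice 332383.35 + 16109.04 = 348492.39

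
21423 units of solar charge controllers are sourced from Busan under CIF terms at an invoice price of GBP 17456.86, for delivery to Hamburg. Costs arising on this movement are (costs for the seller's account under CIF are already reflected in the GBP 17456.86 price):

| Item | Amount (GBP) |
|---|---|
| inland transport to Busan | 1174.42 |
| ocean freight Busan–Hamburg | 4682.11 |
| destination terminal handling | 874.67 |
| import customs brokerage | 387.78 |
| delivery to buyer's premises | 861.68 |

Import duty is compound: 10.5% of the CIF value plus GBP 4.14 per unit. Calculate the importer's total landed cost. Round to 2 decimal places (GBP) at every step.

Total landed cost: GBP 110105.18

CIF: the seller pays costs through ocean freight and marine insurance to the destination port.
Already in the invoice (seller's account under CIF): inland to port, freight — exclude.
The CIF price already equals the CIF value: 17456.86
Ad valorem component: 17456.86 × 10.5% = 1832.97
Specific component: 21423 × 4.14 = 88691.22
Import duty = 1832.97 + 88691.22 = 90524.19
Buyer bears: destination terminal 874.67 + brokerage 387.78 + delivery 861.68 + duty 90524.19 = 92648.32
Landed cost = invoice 17456.86 + 92648.32 = 110105.18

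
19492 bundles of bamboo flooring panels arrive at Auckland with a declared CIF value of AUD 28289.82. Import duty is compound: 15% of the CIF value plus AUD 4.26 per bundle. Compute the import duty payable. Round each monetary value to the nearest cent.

Ad valorem component: 28289.82 × 15% = 4243.47
Specific component: 19492 × 4.26 = 83035.92
Import duty = 4243.47 + 83035.92 = 87279.39

Import duty: AUD 87279.39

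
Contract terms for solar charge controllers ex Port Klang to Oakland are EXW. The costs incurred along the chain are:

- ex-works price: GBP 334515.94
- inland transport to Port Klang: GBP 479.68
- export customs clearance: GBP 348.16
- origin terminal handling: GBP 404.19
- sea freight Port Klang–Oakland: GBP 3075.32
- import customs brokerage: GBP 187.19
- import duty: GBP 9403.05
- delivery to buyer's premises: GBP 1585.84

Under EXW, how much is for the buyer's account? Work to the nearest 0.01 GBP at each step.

Buyer's account: GBP 15483.43

EXW: the seller makes goods available at their premises; the buyer bears all onward costs.
Seller's account: goods 334515.94 = 334515.94
Buyer's account: inland to port 479.68 + export clearance 348.16 + origin terminal 404.19 + freight 3075.32 + brokerage 187.19 + duty 9403.05 + delivery 1585.84 = 15483.43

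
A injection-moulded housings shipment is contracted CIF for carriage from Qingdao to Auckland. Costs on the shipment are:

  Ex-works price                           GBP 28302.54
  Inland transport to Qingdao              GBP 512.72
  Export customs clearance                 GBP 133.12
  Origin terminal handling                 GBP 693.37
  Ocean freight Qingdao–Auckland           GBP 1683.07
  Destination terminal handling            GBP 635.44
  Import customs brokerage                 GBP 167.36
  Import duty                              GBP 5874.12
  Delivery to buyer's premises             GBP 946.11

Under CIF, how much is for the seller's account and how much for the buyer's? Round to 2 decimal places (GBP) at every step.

CIF: the seller pays costs through ocean freight and marine insurance to the destination port.
Seller's account: goods 28302.54 + inland to port 512.72 + export clearance 133.12 + origin terminal 693.37 + freight 1683.07 = 31324.82
Buyer's account: destination terminal 635.44 + brokerage 167.36 + duty 5874.12 + delivery 946.11 = 7623.03

Seller: GBP 31324.82; buyer: GBP 7623.03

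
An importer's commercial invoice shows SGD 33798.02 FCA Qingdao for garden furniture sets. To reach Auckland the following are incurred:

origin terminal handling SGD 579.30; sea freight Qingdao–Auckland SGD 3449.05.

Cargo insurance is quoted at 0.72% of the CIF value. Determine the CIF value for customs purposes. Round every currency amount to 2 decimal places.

Let C be the CIF value. C = FCA price + pre-shipment costs + freight + 0.72% × C
C − 0.72% × C = 33798.02 + 579.30 + 3449.05
0.9928 × C = 37826.37
C = 37826.37 / 0.9928 = 38100.70
Insurance premium = 0.72% × 38100.70 = 274.33

CIF value: SGD 38100.70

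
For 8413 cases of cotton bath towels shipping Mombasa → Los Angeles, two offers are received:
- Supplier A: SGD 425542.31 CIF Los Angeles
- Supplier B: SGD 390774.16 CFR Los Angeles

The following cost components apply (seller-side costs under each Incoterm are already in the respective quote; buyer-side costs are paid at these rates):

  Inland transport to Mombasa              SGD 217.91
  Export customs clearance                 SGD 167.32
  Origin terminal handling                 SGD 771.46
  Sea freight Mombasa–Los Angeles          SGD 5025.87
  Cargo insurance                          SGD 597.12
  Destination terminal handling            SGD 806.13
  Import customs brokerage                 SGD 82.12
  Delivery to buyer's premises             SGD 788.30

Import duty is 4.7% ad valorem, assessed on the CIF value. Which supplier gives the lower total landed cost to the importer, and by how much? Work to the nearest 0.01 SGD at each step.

Supplier A (CIF):
The CIF price already equals the CIF value: 425542.31
Import duty = 425542.31 × 4.7% = 20000.49
Buyer bears (A): 806.13 + 82.12 + 788.30 = 1676.55
Landed cost (A) = invoice 425542.31 + 1676.55 + duty 20000.49 = 447219.35
Supplier B (CFR):
CIF value = CFR price + insurance = 390774.16 + 597.12 = 391371.28
Import duty = 391371.28 × 4.7% = 18394.45
Buyer bears (B): 597.12 + 806.13 + 82.12 + 788.30 = 2273.67
Landed cost (B) = invoice 390774.16 + 2273.67 + duty 18394.45 = 411442.28
Difference = |447219.35 − 411442.28| = 35777.07

Supplier B is cheaper by SGD 35777.07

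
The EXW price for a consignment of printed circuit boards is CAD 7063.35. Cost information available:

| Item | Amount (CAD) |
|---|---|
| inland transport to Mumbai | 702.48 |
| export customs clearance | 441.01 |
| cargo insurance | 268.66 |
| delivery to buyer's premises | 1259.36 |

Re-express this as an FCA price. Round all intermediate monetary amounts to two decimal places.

FCA price: CAD 8206.84

Not relevant to the conversion: delivery, insurance — on the buyer under both terms; not part of either seller's price.
From EXW to FCA, the seller additionally bears: inland to port, export clearance.
FCA price = 7063.35 + 702.48 + 441.01 = 8206.84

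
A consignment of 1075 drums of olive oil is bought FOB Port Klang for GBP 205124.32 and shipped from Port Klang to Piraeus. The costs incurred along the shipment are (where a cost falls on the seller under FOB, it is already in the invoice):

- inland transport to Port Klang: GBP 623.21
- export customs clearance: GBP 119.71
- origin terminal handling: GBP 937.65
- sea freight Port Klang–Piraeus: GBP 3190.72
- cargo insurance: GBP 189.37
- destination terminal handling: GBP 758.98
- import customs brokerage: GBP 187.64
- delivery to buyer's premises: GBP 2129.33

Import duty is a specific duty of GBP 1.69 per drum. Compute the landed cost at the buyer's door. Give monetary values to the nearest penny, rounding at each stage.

Total landed cost: GBP 213397.11

FOB: the seller bears costs until goods are on board at the origin port; the buyer bears freight, insurance and all costs thereafter.
Already in the invoice (seller's account under FOB): inland to port, export clearance, origin terminal — exclude.
CIF value = FOB price + freight + insurance = 205124.32 + 3190.72 + 189.37 = 208504.41
Import duty = 1075 × 1.69 = 1816.75
Buyer bears: freight 3190.72 + insurance 189.37 + destination terminal 758.98 + brokerage 187.64 + delivery 2129.33 + duty 1816.75 = 8272.79
Landed cost = invoice 205124.32 + 8272.79 = 213397.11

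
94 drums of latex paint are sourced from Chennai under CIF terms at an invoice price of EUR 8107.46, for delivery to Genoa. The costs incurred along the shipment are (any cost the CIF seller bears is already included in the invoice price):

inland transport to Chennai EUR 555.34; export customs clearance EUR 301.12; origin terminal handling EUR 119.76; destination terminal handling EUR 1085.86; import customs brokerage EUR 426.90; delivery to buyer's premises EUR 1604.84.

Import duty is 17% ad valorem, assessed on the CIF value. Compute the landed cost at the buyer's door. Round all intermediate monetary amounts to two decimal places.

CIF: the seller pays costs through ocean freight and marine insurance to the destination port.
Already in the invoice (seller's account under CIF): inland to port, export clearance, origin terminal — exclude.
The CIF price already equals the CIF value: 8107.46
Import duty = 8107.46 × 17% = 1378.27
Buyer bears: destination terminal 1085.86 + brokerage 426.90 + delivery 1604.84 + duty 1378.27 = 4495.87
Landed cost = invoice 8107.46 + 4495.87 = 12603.33

Total landed cost: EUR 12603.33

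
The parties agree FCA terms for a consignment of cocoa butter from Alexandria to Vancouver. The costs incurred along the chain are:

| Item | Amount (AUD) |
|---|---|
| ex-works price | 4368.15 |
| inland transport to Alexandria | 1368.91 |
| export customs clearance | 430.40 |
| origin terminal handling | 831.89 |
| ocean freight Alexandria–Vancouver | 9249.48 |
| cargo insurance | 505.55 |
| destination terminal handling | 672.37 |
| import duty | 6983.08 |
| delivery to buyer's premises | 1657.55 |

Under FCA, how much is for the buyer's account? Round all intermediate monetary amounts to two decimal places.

FCA: the seller delivers export-cleared goods to the carrier; the buyer bears costs from that point.
Seller's account: goods 4368.15 + inland to port 1368.91 + export clearance 430.40 = 6167.46
Buyer's account: origin terminal 831.89 + freight 9249.48 + insurance 505.55 + destination terminal 672.37 + duty 6983.08 + delivery 1657.55 = 19899.92

Buyer's account: AUD 19899.92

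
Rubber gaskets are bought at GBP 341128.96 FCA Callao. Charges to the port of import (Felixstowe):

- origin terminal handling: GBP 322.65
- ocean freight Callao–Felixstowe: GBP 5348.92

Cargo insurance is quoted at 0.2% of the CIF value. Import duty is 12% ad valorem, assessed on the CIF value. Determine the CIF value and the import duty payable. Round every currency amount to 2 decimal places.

Let C be the CIF value. C = FCA price + pre-shipment costs + freight + 0.2% × C
C − 0.2% × C = 341128.96 + 322.65 + 5348.92
0.998 × C = 346800.53
C = 346800.53 / 0.998 = 347495.52
Insurance premium = 0.2% × 347495.52 = 694.99
Import duty = 347495.52 × 12% = 41699.46

CIF value: GBP 347495.52; import duty: GBP 41699.46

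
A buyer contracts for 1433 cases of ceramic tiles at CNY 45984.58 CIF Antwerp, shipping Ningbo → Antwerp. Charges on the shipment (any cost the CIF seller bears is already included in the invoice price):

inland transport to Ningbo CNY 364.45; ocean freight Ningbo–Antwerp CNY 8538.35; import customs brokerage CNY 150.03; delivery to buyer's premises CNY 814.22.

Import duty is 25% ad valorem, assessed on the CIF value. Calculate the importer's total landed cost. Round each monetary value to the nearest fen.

Total landed cost: CNY 58444.98

CIF: the seller pays costs through ocean freight and marine insurance to the destination port.
Already in the invoice (seller's account under CIF): inland to port, freight — exclude.
The CIF price already equals the CIF value: 45984.58
Import duty = 45984.58 × 25% = 11496.15
Buyer bears: brokerage 150.03 + delivery 814.22 + duty 11496.15 = 12460.40
Landed cost = invoice 45984.58 + 12460.40 = 58444.98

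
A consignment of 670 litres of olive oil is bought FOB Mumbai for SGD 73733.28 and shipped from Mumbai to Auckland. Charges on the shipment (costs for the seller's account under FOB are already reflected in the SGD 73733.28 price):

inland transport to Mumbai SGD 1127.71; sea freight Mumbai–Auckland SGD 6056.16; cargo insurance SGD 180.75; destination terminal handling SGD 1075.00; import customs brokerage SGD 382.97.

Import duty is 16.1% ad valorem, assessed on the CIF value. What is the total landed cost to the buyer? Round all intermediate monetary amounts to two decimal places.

FOB: the seller bears costs until goods are on board at the origin port; the buyer bears freight, insurance and all costs thereafter.
Already in the invoice (seller's account under FOB): inland to port — exclude.
CIF value = FOB price + freight + insurance = 73733.28 + 6056.16 + 180.75 = 79970.19
Import duty = 79970.19 × 16.1% = 12875.20
Buyer bears: freight 6056.16 + insurance 180.75 + destination terminal 1075.00 + brokerage 382.97 + duty 12875.20 = 20570.08
Landed cost = invoice 73733.28 + 20570.08 = 94303.36

Total landed cost: SGD 94303.36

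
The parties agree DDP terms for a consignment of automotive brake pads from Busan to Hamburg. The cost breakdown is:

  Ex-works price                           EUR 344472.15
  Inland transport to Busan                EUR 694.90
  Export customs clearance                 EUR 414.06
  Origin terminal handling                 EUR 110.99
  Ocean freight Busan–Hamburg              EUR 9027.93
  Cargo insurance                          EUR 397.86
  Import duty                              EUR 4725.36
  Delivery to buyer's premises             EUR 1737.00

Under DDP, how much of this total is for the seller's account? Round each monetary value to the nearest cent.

DDP: the seller bears all costs including import duty.
Seller's account: goods 344472.15 + inland to port 694.90 + export clearance 414.06 + origin terminal 110.99 + freight 9027.93 + insurance 397.86 + duty 4725.36 + delivery 1737.00 = 361580.25
Buyer's account: 0.00

Seller's account: EUR 361580.25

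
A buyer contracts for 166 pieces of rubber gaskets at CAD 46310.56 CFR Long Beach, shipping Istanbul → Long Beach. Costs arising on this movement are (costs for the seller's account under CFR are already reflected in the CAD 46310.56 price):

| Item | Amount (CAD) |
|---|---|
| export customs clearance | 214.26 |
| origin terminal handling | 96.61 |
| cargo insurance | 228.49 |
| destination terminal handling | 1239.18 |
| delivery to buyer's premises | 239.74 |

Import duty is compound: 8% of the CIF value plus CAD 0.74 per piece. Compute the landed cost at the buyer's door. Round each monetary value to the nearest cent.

CFR: the seller pays costs through ocean freight to the destination port, but not insurance.
Already in the invoice (seller's account under CFR): export clearance, origin terminal — exclude.
CIF value = CFR price + insurance = 46310.56 + 228.49 = 46539.05
Ad valorem component: 46539.05 × 8% = 3723.12
Specific component: 166 × 0.74 = 122.84
Import duty = 3723.12 + 122.84 = 3845.96
Buyer bears: insurance 228.49 + destination terminal 1239.18 + delivery 239.74 + duty 3845.96 = 5553.37
Landed cost = invoice 46310.56 + 5553.37 = 51863.93

Total landed cost: CAD 51863.93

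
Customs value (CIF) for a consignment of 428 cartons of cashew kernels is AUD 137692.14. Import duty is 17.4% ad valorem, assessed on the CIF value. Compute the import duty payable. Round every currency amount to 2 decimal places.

Import duty = 137692.14 × 17.4% = 23958.43

Import duty: AUD 23958.43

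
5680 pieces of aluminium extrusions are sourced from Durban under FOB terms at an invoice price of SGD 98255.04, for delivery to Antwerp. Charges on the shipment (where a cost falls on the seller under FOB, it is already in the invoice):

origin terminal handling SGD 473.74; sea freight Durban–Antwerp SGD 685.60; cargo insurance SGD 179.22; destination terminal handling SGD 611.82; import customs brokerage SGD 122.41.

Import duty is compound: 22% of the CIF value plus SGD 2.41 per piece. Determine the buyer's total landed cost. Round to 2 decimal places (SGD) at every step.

Total landed cost: SGD 135349.26

FOB: the seller bears costs until goods are on board at the origin port; the buyer bears freight, insurance and all costs thereafter.
Already in the invoice (seller's account under FOB): origin terminal — exclude.
CIF value = FOB price + freight + insurance = 98255.04 + 685.60 + 179.22 = 99119.86
Ad valorem component: 99119.86 × 22% = 21806.37
Specific component: 5680 × 2.41 = 13688.80
Import duty = 21806.37 + 13688.80 = 35495.17
Buyer bears: freight 685.60 + insurance 179.22 + destination terminal 611.82 + brokerage 122.41 + duty 35495.17 = 37094.22
Landed cost = invoice 98255.04 + 37094.22 = 135349.26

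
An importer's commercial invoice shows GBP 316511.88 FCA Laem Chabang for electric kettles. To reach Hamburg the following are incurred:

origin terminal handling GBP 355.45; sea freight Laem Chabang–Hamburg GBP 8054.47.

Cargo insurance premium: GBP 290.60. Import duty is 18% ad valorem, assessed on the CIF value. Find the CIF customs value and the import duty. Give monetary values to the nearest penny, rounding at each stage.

CIF = FCA price + pre-shipment costs + freight + insurance
CIF = 316511.88 + 355.45 + 8054.47 + 290.60 = 325212.40
Import duty = 325212.40 × 18% = 58538.23

CIF value: GBP 325212.40; import duty: GBP 58538.23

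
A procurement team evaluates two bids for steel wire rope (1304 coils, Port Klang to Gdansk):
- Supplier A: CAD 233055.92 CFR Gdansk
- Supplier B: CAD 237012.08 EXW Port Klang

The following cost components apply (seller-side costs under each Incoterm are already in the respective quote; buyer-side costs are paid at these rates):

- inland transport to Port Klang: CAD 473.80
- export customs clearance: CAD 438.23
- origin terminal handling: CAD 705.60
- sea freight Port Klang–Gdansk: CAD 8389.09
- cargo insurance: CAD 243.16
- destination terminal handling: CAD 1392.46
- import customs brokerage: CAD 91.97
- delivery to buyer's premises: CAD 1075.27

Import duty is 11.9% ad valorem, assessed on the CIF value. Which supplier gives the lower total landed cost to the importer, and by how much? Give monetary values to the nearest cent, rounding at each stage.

Supplier A is cheaper by CAD 15624.46

Supplier A (CFR):
CIF value = CFR price + insurance = 233055.92 + 243.16 = 233299.08
Import duty = 233299.08 × 11.9% = 27762.59
Buyer bears (A): 243.16 + 1392.46 + 91.97 + 1075.27 = 2802.86
Landed cost (A) = invoice 233055.92 + 2802.86 + duty 27762.59 = 263621.37
Supplier B (EXW):
CIF value = EXW price + inland to port + export clearance + origin terminal + freight + insurance = 237012.08 + 473.80 + 438.23 + 705.60 + 8389.09 + 243.16 = 247261.96
Import duty = 247261.96 × 11.9% = 29424.17
Buyer bears (B): 473.80 + 438.23 + 705.60 + 8389.09 + 243.16 + 1392.46 + 91.97 + 1075.27 = 12809.58
Landed cost (B) = invoice 237012.08 + 12809.58 + duty 29424.17 = 279245.83
Difference = |263621.37 − 279245.83| = 15624.46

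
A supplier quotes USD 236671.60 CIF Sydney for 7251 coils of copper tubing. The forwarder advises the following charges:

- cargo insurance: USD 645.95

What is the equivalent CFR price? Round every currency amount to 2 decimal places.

CFR price: USD 236025.65

From CIF to CFR, the seller no longer bears: insurance.
CFR price = 236671.60 − 645.95 = 236025.65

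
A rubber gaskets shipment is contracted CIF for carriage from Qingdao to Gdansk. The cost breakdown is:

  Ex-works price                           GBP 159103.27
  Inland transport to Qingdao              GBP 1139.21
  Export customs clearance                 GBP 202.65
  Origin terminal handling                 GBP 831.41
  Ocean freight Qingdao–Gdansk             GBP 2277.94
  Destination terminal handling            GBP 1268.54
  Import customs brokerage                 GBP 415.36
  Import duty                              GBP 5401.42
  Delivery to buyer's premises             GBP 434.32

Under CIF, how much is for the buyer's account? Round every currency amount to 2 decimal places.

Buyer's account: GBP 7519.64

CIF: the seller pays costs through ocean freight and marine insurance to the destination port.
Seller's account: goods 159103.27 + inland to port 1139.21 + export clearance 202.65 + origin terminal 831.41 + freight 2277.94 = 163554.48
Buyer's account: destination terminal 1268.54 + brokerage 415.36 + duty 5401.42 + delivery 434.32 = 7519.64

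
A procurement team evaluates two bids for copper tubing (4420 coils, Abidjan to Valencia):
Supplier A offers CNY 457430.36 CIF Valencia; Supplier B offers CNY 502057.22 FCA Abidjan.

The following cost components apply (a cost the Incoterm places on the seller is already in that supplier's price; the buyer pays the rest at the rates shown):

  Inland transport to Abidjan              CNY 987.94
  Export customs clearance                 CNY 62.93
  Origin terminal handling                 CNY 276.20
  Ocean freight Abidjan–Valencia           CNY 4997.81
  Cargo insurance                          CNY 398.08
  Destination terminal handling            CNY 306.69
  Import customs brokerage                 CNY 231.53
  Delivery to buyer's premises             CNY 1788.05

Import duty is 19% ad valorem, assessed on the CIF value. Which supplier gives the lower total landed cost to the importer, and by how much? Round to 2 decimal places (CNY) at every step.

Supplier A (CIF):
The CIF price already equals the CIF value: 457430.36
Import duty = 457430.36 × 19% = 86911.77
Buyer bears (A): 306.69 + 231.53 + 1788.05 = 2326.27
Landed cost (A) = invoice 457430.36 + 2326.27 + duty 86911.77 = 546668.40
Supplier B (FCA):
CIF value = FCA price + origin terminal + freight + insurance = 502057.22 + 276.20 + 4997.81 + 398.08 = 507729.31
Import duty = 507729.31 × 19% = 96468.57
Buyer bears (B): 276.20 + 4997.81 + 398.08 + 306.69 + 231.53 + 1788.05 = 7998.36
Landed cost (B) = invoice 502057.22 + 7998.36 + duty 96468.57 = 606524.15
Difference = |546668.40 − 606524.15| = 59855.75

Supplier A is cheaper by CNY 59855.75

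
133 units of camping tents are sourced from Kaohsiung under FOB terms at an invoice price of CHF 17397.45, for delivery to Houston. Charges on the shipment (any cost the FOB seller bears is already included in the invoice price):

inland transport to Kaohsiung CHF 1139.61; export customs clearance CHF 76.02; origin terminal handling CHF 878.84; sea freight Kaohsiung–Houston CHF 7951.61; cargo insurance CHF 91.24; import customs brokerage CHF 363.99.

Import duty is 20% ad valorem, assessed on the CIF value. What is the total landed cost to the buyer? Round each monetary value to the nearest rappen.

Total landed cost: CHF 30892.35

FOB: the seller bears costs until goods are on board at the origin port; the buyer bears freight, insurance and all costs thereafter.
Already in the invoice (seller's account under FOB): inland to port, export clearance, origin terminal — exclude.
CIF value = FOB price + freight + insurance = 17397.45 + 7951.61 + 91.24 = 25440.30
Import duty = 25440.30 × 20% = 5088.06
Buyer bears: freight 7951.61 + insurance 91.24 + brokerage 363.99 + duty 5088.06 = 13494.90
Landed cost = invoice 17397.45 + 13494.90 = 30892.35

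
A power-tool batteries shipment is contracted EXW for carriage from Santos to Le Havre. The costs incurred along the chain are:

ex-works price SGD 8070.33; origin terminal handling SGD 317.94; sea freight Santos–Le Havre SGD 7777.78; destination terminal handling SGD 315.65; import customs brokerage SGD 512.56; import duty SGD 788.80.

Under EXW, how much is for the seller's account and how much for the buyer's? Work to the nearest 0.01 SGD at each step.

EXW: the seller makes goods available at their premises; the buyer bears all onward costs.
Seller's account: goods 8070.33 = 8070.33
Buyer's account: origin terminal 317.94 + freight 7777.78 + destination terminal 315.65 + brokerage 512.56 + duty 788.80 = 9712.73

Seller: SGD 8070.33; buyer: SGD 9712.73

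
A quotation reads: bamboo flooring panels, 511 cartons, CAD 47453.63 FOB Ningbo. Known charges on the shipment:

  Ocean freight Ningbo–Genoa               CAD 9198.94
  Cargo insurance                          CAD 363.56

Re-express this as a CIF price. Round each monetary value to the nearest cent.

From FOB to CIF, the seller additionally bears: freight, insurance.
CIF price = 47453.63 + 9198.94 + 363.56 = 57016.13

CIF price: CAD 57016.13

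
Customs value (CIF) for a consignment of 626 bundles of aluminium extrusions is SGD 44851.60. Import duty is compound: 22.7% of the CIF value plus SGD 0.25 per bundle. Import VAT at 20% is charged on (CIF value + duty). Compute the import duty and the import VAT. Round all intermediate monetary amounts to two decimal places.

Ad valorem component: 44851.60 × 22.7% = 10181.31
Specific component: 626 × 0.25 = 156.50
Import duty = 10181.31 + 156.50 = 10337.81
VAT base = CIF + duty = 44851.60 + 10337.81 = 55189.41
Import VAT = 55189.41 × 20% = 11037.88

Import duty: SGD 10337.81; import VAT: SGD 11037.88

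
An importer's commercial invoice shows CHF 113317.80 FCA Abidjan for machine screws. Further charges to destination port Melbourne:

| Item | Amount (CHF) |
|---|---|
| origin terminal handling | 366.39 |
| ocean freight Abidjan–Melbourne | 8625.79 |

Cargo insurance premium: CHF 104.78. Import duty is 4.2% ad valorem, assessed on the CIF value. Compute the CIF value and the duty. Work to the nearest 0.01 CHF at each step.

CIF value: CHF 122414.76; import duty: CHF 5141.42

CIF = FCA price + pre-shipment costs + freight + insurance
CIF = 113317.80 + 366.39 + 8625.79 + 104.78 = 122414.76
Import duty = 122414.76 × 4.2% = 5141.42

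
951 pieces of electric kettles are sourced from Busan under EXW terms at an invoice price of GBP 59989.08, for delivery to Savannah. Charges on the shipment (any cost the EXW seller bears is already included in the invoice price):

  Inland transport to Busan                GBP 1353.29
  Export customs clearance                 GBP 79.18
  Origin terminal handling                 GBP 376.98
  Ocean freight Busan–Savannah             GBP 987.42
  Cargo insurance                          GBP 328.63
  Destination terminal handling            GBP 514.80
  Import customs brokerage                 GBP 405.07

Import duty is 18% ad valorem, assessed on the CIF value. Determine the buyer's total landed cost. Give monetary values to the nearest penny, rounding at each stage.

Total landed cost: GBP 75395.07

EXW: the seller makes goods available at their premises; the buyer bears all onward costs.
CIF value = EXW price + inland to port + export clearance + origin terminal + freight + insurance = 59989.08 + 1353.29 + 79.18 + 376.98 + 987.42 + 328.63 = 63114.58
Import duty = 63114.58 × 18% = 11360.62
Buyer bears: inland to port 1353.29 + export clearance 79.18 + origin terminal 376.98 + freight 987.42 + insurance 328.63 + destination terminal 514.80 + brokerage 405.07 + duty 11360.62 = 15405.99
Landed cost = invoice 59989.08 + 15405.99 = 75395.07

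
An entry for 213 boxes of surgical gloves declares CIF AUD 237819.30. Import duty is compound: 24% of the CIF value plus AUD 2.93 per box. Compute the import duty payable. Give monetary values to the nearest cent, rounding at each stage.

Ad valorem component: 237819.30 × 24% = 57076.63
Specific component: 213 × 2.93 = 624.09
Import duty = 57076.63 + 624.09 = 57700.72

Import duty: AUD 57700.72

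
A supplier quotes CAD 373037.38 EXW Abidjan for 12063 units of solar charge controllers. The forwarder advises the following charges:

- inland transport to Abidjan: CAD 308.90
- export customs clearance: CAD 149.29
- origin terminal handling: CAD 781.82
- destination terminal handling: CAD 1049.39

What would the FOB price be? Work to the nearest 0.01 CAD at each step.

FOB price: CAD 374277.39

Not relevant to the conversion: destination terminal — on the buyer under both terms; not part of either seller's price.
From EXW to FOB, the seller additionally bears: inland to port, export clearance, origin terminal.
FOB price = 373037.38 + 308.90 + 149.29 + 781.82 = 374277.39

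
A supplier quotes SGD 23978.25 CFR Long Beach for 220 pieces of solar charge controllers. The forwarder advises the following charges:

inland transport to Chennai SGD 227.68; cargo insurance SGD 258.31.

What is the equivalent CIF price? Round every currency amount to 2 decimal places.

CIF price: SGD 24236.56

Not relevant to the conversion: inland to port — on the seller under both CFR and CIF; already in the CFR price and stays in the CIF price.
From CFR to CIF, the seller additionally bears: insurance.
CIF price = 23978.25 + 258.31 = 24236.56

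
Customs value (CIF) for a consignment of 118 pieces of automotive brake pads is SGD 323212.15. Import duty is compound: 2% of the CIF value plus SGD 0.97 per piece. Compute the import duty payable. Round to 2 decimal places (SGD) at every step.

Ad valorem component: 323212.15 × 2% = 6464.24
Specific component: 118 × 0.97 = 114.46
Import duty = 6464.24 + 114.46 = 6578.70

Import duty: SGD 6578.70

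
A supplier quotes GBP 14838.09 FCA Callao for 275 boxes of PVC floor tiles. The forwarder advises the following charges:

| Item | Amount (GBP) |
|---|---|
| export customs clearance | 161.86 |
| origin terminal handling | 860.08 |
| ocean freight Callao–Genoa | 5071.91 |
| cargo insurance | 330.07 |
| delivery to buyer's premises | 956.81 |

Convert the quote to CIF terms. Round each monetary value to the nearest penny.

Not relevant to the conversion: export clearance — on the seller under both FCA and CIF; already in the FCA price and stays in the CIF price. delivery — on the buyer under both terms; not part of either seller's price.
From FCA to CIF, the seller additionally bears: origin terminal, freight, insurance.
CIF price = 14838.09 + 860.08 + 5071.91 + 330.07 = 21100.15

CIF price: GBP 21100.15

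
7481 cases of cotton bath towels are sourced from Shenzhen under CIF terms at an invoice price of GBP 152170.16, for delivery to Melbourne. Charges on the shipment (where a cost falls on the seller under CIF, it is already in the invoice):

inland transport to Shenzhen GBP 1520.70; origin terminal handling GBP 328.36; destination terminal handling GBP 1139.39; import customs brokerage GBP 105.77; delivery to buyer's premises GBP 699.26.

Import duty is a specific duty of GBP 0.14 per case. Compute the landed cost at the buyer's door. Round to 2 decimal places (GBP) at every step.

CIF: the seller pays costs through ocean freight and marine insurance to the destination port.
Already in the invoice (seller's account under CIF): inland to port, origin terminal — exclude.
The CIF price already equals the CIF value: 152170.16
Import duty = 7481 × 0.14 = 1047.34
Buyer bears: destination terminal 1139.39 + brokerage 105.77 + delivery 699.26 + duty 1047.34 = 2991.76
Landed cost = invoice 152170.16 + 2991.76 = 155161.92

Total landed cost: GBP 155161.92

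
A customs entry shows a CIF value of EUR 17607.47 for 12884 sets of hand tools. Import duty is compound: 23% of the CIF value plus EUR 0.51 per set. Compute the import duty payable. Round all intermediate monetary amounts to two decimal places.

Import duty: EUR 10620.56

Ad valorem component: 17607.47 × 23% = 4049.72
Specific component: 12884 × 0.51 = 6570.84
Import duty = 4049.72 + 6570.84 = 10620.56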